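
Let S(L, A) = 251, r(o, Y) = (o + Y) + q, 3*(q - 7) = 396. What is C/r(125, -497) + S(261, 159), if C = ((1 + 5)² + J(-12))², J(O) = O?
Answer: 57907/233 ≈ 248.53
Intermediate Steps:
q = 139 (q = 7 + (⅓)*396 = 7 + 132 = 139)
r(o, Y) = 139 + Y + o (r(o, Y) = (o + Y) + 139 = (Y + o) + 139 = 139 + Y + o)
C = 576 (C = ((1 + 5)² - 12)² = (6² - 12)² = (36 - 12)² = 24² = 576)
C/r(125, -497) + S(261, 159) = 576/(139 - 497 + 125) + 251 = 576/(-233) + 251 = 576*(-1/233) + 251 = -576/233 + 251 = 57907/233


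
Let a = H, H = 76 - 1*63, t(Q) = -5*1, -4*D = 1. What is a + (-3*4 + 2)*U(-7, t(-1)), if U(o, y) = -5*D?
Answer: ½ ≈ 0.50000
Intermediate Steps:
D = -¼ (D = -¼*1 = -¼ ≈ -0.25000)
t(Q) = -5
U(o, y) = 5/4 (U(o, y) = -5*(-¼) = 5/4)
H = 13 (H = 76 - 63 = 13)
a = 13
a + (-3*4 + 2)*U(-7, t(-1)) = 13 + (-3*4 + 2)*(5/4) = 13 + (-12 + 2)*(5/4) = 13 - 10*5/4 = 13 - 25/2 = ½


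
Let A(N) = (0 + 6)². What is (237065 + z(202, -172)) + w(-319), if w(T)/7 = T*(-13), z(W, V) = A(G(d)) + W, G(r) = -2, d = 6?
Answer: 266332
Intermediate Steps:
A(N) = 36 (A(N) = 6² = 36)
z(W, V) = 36 + W
w(T) = -91*T (w(T) = 7*(T*(-13)) = 7*(-13*T) = -91*T)
(237065 + z(202, -172)) + w(-319) = (237065 + (36 + 202)) - 91*(-319) = (237065 + 238) + 29029 = 237303 + 29029 = 266332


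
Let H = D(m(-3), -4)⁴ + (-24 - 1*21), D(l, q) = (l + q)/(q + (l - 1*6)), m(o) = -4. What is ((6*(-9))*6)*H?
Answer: 34923636/2401 ≈ 14545.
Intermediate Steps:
D(l, q) = (l + q)/(-6 + l + q) (D(l, q) = (l + q)/(q + (l - 6)) = (l + q)/(q + (-6 + l)) = (l + q)/(-6 + l + q))
H = -107789/2401 (H = ((-4 - 4)/(-6 - 4 - 4))⁴ + (-24 - 1*21) = (-8/(-14))⁴ + (-24 - 21) = (-1/14*(-8))⁴ - 45 = (4/7)⁴ - 45 = 256/2401 - 45 = -107789/2401 ≈ -44.893)
((6*(-9))*6)*H = ((6*(-9))*6)*(-107789/2401) = -54*6*(-107789/2401) = -324*(-107789/2401) = 34923636/2401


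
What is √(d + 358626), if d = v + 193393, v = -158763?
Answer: 2*√98314 ≈ 627.10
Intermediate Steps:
d = 34630 (d = -158763 + 193393 = 34630)
√(d + 358626) = √(34630 + 358626) = √393256 = 2*√98314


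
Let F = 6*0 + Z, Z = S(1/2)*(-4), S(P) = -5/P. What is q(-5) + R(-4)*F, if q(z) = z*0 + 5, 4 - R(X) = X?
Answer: 325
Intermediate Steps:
R(X) = 4 - X
q(z) = 5 (q(z) = 0 + 5 = 5)
Z = 40 (Z = -5/(1/2)*(-4) = -5/½*(-4) = -5*2*(-4) = -10*(-4) = 40)
F = 40 (F = 6*0 + 40 = 0 + 40 = 40)
q(-5) + R(-4)*F = 5 + (4 - 1*(-4))*40 = 5 + (4 + 4)*40 = 5 + 8*40 = 5 + 320 = 325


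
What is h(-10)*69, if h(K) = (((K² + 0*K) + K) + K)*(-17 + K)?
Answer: -149040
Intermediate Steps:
h(K) = (-17 + K)*(K² + 2*K) (h(K) = (((K² + 0) + K) + K)*(-17 + K) = ((K² + K) + K)*(-17 + K) = ((K + K²) + K)*(-17 + K) = (K² + 2*K)*(-17 + K) = (-17 + K)*(K² + 2*K))
h(-10)*69 = -10*(-34 + (-10)² - 15*(-10))*69 = -10*(-34 + 100 + 150)*69 = -10*216*69 = -2160*69 = -149040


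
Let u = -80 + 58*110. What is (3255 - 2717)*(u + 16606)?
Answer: 12323428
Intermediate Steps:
u = 6300 (u = -80 + 6380 = 6300)
(3255 - 2717)*(u + 16606) = (3255 - 2717)*(6300 + 16606) = 538*22906 = 12323428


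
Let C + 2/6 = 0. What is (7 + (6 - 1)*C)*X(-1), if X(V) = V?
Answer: -16/3 ≈ -5.3333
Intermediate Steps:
C = -1/3 (C = -1/3 + 0 = -1/3 ≈ -0.33333)
(7 + (6 - 1)*C)*X(-1) = (7 + (6 - 1)*(-1/3))*(-1) = (7 + 5*(-1/3))*(-1) = (7 - 5/3)*(-1) = (16/3)*(-1) = -16/3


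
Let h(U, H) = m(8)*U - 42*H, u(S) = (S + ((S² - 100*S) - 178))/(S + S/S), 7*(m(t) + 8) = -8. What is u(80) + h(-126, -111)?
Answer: 156412/27 ≈ 5793.0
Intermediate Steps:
m(t) = -64/7 (m(t) = -8 + (⅐)*(-8) = -8 - 8/7 = -64/7)
u(S) = (-178 + S² - 99*S)/(1 + S) (u(S) = (S + (-178 + S² - 100*S))/(S + 1) = (-178 + S² - 99*S)/(1 + S))
h(U, H) = -42*H - 64*U/7 (h(U, H) = -64*U/7 - 42*H = -42*H - 64*U/7)
u(80) + h(-126, -111) = (-178 + 80² - 99*80)/(1 + 80) + (-42*(-111) - 64/7*(-126)) = (-178 + 6400 - 7920)/81 + (4662 + 1152) = (1/81)*(-1698) + 5814 = -566/27 + 5814 = 156412/27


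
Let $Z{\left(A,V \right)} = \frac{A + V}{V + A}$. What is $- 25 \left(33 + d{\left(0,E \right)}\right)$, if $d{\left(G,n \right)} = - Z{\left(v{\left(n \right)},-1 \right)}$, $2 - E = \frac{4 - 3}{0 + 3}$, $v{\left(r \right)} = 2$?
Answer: $-800$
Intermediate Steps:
$Z{\left(A,V \right)} = 1$ ($Z{\left(A,V \right)} = \frac{A + V}{A + V} = 1$)
$E = \frac{5}{3}$ ($E = 2 - \frac{4 - 3}{0 + 3} = 2 - 1 \cdot \frac{1}{3} = 2 - \frac{1}{3} = \frac{5}{3} \approx 1.6667$)
$d{\left(G,n \right)} = -1$ ($d{\left(G,n \right)} = \left(-1\right) 1 = -1$)
$- 25 \left(33 + d{\left(0,E \right)}\right) = - 25 \left(33 - 1\right) = \left(-25\right) 32 = -800$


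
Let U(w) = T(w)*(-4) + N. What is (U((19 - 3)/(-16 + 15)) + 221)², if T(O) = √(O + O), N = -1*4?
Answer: 46577 - 6944*I*√2 ≈ 46577.0 - 9820.3*I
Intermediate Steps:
N = -4
T(O) = √2*√O (T(O) = √(2*O) = √2*√O)
U(w) = -4 - 4*√2*√w (U(w) = (√2*√w)*(-4) - 4 = -4*√2*√w - 4 = -4 - 4*√2*√w)
(U((19 - 3)/(-16 + 15)) + 221)² = ((-4 - 4*√2*√((19 - 3)/(-16 + 15))) + 221)² = ((-4 - 4*√2*√(16/(-1))) + 221)² = ((-4 - 4*√2*√(16*(-1))) + 221)² = ((-4 - 4*√2*√(-16)) + 221)² = ((-4 - 4*√2*4*I) + 221)² = ((-4 - 16*I*√2) + 221)² = (217 - 16*I*√2)²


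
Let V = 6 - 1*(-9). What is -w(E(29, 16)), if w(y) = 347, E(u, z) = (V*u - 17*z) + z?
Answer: -347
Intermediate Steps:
V = 15 (V = 6 + 9 = 15)
E(u, z) = -16*z + 15*u (E(u, z) = (15*u - 17*z) + z = (-17*z + 15*u) + z = -16*z + 15*u)
-w(E(29, 16)) = -1*347 = -347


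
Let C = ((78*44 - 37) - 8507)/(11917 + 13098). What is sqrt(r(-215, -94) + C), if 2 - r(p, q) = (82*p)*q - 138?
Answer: 24*I*sqrt(1800205400555)/25015 ≈ 1287.3*I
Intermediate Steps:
r(p, q) = 140 - 82*p*q (r(p, q) = 2 - ((82*p)*q - 138) = 2 - (82*p*q - 138) = 2 - (-138 + 82*p*q) = 2 + (138 - 82*p*q) = 140 - 82*p*q)
C = -5112/25015 (C = ((3432 - 37) - 8507)/25015 = (3395 - 8507)*(1/25015) = -5112*1/25015 = -5112/25015 ≈ -0.20436)
sqrt(r(-215, -94) + C) = sqrt((140 - 82*(-215)*(-94)) - 5112/25015) = sqrt((140 - 1657220) - 5112/25015) = sqrt(-1657080 - 5112/25015) = sqrt(-41451861312/25015) = 24*I*sqrt(1800205400555)/25015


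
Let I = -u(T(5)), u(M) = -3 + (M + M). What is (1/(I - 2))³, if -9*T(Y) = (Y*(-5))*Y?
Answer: -729/13997521 ≈ -5.2081e-5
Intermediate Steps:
T(Y) = 5*Y²/9 (T(Y) = -Y*(-5)*Y/9 = -(-5*Y)*Y/9 = -(-5)*Y²/9 = 5*Y²/9)
u(M) = -3 + 2*M
I = -223/9 (I = -(-3 + 2*((5/9)*5²)) = -(-3 + 2*((5/9)*25)) = -(-3 + 2*(125/9)) = -(-3 + 250/9) = -1*223/9 = -223/9 ≈ -24.778)
(1/(I - 2))³ = (1/(-223/9 - 2))³ = (1/(-241/9))³ = (-9/241)³ = -729/13997521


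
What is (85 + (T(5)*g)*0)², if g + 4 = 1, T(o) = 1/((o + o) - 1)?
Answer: 7225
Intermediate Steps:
T(o) = 1/(-1 + 2*o) (T(o) = 1/(2*o - 1) = 1/(-1 + 2*o))
g = -3 (g = -4 + 1 = -3)
(85 + (T(5)*g)*0)² = (85 + (-3/(-1 + 2*5))*0)² = (85 + (-3/(-1 + 10))*0)² = (85 + (-3/9)*0)² = (85 + ((⅑)*(-3))*0)² = (85 - ⅓*0)² = (85 + 0)² = 85² = 7225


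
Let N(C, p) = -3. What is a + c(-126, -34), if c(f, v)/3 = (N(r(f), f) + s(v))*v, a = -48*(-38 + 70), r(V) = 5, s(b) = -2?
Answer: -1026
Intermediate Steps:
a = -1536 (a = -48*32 = -1536)
c(f, v) = -15*v (c(f, v) = 3*((-3 - 2)*v) = 3*(-5*v) = -15*v)
a + c(-126, -34) = -1536 - 15*(-34) = -1536 + 510 = -1026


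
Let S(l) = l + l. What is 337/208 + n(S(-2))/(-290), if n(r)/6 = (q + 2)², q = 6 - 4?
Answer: 38881/30160 ≈ 1.2892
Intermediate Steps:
q = 2
S(l) = 2*l
n(r) = 96 (n(r) = 6*(2 + 2)² = 6*4² = 6*16 = 96)
337/208 + n(S(-2))/(-290) = 337/208 + 96/(-290) = 337*(1/208) + 96*(-1/290) = 337/208 - 48/145 = 38881/30160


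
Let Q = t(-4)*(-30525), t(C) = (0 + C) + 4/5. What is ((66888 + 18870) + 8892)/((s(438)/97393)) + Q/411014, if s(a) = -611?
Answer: -1894414348865910/125564777 ≈ -1.5087e+7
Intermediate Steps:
t(C) = 4/5 + C (t(C) = C + 4*(1/5) = C + 4/5 = 4/5 + C)
Q = 97680 (Q = (4/5 - 4)*(-30525) = -16/5*(-30525) = 97680)
((66888 + 18870) + 8892)/((s(438)/97393)) + Q/411014 = ((66888 + 18870) + 8892)/((-611/97393)) + 97680/411014 = (85758 + 8892)/((-611*1/97393)) + 97680*(1/411014) = 94650/(-611/97393) + 48840/205507 = 94650*(-97393/611) + 48840/205507 = -9218247450/611 + 48840/205507 = -1894414348865910/125564777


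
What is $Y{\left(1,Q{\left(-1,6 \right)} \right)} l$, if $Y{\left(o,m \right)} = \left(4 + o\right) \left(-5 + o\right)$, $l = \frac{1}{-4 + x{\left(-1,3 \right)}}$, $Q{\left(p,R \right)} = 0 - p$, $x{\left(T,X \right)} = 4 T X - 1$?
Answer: $\frac{20}{17} \approx 1.1765$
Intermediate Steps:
$x{\left(T,X \right)} = -1 + 4 T X$ ($x{\left(T,X \right)} = 4 T X - 1 = -1 + 4 T X$)
$Q{\left(p,R \right)} = - p$
$l = - \frac{1}{17}$ ($l = \frac{1}{-4 + \left(-1 + 4 \left(-1\right) 3\right)} = \frac{1}{-4 - 13} = \frac{1}{-17} = - \frac{1}{17} \approx -0.058824$)
$Y{\left(o,m \right)} = \left(-5 + o\right) \left(4 + o\right)$
$Y{\left(1,Q{\left(-1,6 \right)} \right)} l = \left(-20 + 1^{2} - 1\right) \left(- \frac{1}{17}\right) = \left(-20 + 1 - 1\right) \left(- \frac{1}{17}\right) = \left(-20\right) \left(- \frac{1}{17}\right) = \frac{20}{17}$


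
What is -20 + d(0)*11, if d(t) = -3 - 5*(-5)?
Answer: 222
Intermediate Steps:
d(t) = 22 (d(t) = -3 + 25 = 22)
-20 + d(0)*11 = -20 + 22*11 = -20 + 242 = 222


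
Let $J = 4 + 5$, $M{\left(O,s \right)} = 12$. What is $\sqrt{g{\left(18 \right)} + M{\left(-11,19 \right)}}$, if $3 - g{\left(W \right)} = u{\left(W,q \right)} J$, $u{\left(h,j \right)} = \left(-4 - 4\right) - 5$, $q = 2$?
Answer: $2 \sqrt{33} \approx 11.489$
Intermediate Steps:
$u{\left(h,j \right)} = -13$ ($u{\left(h,j \right)} = -8 - 5 = -13$)
$J = 9$
$g{\left(W \right)} = 120$ ($g{\left(W \right)} = 3 - \left(-13\right) 9 = 3 - -117 = 3 + 117 = 120$)
$\sqrt{g{\left(18 \right)} + M{\left(-11,19 \right)}} = \sqrt{120 + 12} = \sqrt{132} = 2 \sqrt{33}$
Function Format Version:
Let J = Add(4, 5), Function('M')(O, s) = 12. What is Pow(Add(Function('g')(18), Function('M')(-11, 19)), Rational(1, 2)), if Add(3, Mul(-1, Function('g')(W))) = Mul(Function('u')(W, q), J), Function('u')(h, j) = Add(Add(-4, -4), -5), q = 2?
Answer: Mul(2, Pow(33, Rational(1, 2))) ≈ 11.489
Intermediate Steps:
Function('u')(h, j) = -13 (Function('u')(h, j) = Add(-8, -5) = -13)
J = 9
Function('g')(W) = 120 (Function('g')(W) = Add(3, Mul(-1, Mul(-13, 9))) = Add(3, Mul(-1, -117)) = Add(3, 117) = 120)
Pow(Add(Function('g')(18), Function('M')(-11, 19)), Rational(1, 2)) = Pow(Add(120, 12), Rational(1, 2)) = Pow(132, Rational(1, 2)) = Mul(2, Pow(33, Rational(1, 2)))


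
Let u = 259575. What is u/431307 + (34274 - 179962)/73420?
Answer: -3648188143/2638879995 ≈ -1.3825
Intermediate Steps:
u/431307 + (34274 - 179962)/73420 = 259575/431307 + (34274 - 179962)/73420 = 259575*(1/431307) - 145688*1/73420 = 86525/143769 - 36422/18355 = -3648188143/2638879995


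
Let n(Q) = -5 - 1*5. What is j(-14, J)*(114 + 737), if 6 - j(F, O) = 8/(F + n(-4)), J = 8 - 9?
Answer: 16169/3 ≈ 5389.7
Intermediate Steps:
n(Q) = -10 (n(Q) = -5 - 5 = -10)
J = -1
j(F, O) = 6 - 8/(-10 + F) (j(F, O) = 6 - 8/(F - 10) = 6 - 8/(-10 + F))
j(-14, J)*(114 + 737) = (2*(-34 + 3*(-14))/(-10 - 14))*(114 + 737) = (2*(-34 - 42)/(-24))*851 = (2*(-1/24)*(-76))*851 = (19/3)*851 = 16169/3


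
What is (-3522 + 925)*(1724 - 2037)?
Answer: 812861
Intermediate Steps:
(-3522 + 925)*(1724 - 2037) = -2597*(-313) = 812861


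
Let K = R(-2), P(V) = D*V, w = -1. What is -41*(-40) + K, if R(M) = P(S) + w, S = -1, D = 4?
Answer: 1635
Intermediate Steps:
P(V) = 4*V
R(M) = -5 (R(M) = 4*(-1) - 1 = -4 - 1 = -5)
K = -5
-41*(-40) + K = -41*(-40) - 5 = 1640 - 5 = 1635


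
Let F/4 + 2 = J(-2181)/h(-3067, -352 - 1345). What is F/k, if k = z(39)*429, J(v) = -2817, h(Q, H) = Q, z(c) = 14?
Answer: -6634/9210201 ≈ -0.00072029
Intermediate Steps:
F = -13268/3067 (F = -8 + 4*(-2817/(-3067)) = -8 + 4*(-2817*(-1/3067)) = -8 + 4*(2817/3067) = -8 + 11268/3067 = -13268/3067 ≈ -4.3260)
k = 6006 (k = 14*429 = 6006)
F/k = -13268/3067/6006 = -13268/3067*1/6006 = -6634/9210201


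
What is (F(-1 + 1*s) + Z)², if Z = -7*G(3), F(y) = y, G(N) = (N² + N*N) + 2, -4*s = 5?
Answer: 323761/16 ≈ 20235.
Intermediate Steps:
s = -5/4 (s = -¼*5 = -5/4 ≈ -1.2500)
G(N) = 2 + 2*N² (G(N) = (N² + N²) + 2 = 2*N² + 2 = 2 + 2*N²)
Z = -140 (Z = -7*(2 + 2*3²) = -7*(2 + 2*9) = -7*(2 + 18) = -7*20 = -140)
(F(-1 + 1*s) + Z)² = ((-1 + 1*(-5/4)) - 140)² = ((-1 - 5/4) - 140)² = (-9/4 - 140)² = (-569/4)² = 323761/16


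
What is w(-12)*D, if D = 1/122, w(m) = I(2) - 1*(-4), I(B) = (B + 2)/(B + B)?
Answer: 5/122 ≈ 0.040984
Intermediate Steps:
I(B) = (2 + B)/(2*B) (I(B) = (2 + B)/((2*B)) = (2 + B)*(1/(2*B)) = (2 + B)/(2*B))
w(m) = 5 (w(m) = (1/2)*(2 + 2)/2 - 1*(-4) = (1/2)*(1/2)*4 + 4 = 1 + 4 = 5)
D = 1/122 ≈ 0.0081967
w(-12)*D = 5*(1/122) = 5/122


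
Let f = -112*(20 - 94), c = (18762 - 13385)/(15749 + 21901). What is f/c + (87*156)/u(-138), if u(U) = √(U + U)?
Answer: 312043200/5377 - 2262*I*√69/23 ≈ 58033.0 - 816.94*I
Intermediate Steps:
c = 5377/37650 ≈ 0.14282
u(U) = √2*√U (u(U) = √(2*U) = √2*√U)
f = 8288 (f = -112*(-74) = 8288)
f/c + (87*156)/u(-138) = 8288/(5377/37650) + (87*156)/((√2*√(-138))) = 8288*(37650/5377) + 13572/((√2*(I*√138))) = 312043200/5377 + 13572/((2*I*√69)) = 312043200/5377 + 13572*(-I*√69/138) = 312043200/5377 - 2262*I*√69/23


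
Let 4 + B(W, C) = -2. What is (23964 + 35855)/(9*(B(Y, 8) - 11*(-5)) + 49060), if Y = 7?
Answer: 59819/49501 ≈ 1.2084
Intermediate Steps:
B(W, C) = -6 (B(W, C) = -4 - 2 = -6)
(23964 + 35855)/(9*(B(Y, 8) - 11*(-5)) + 49060) = (23964 + 35855)/(9*(-6 - 11*(-5)) + 49060) = 59819/(9*(-6 + 55) + 49060) = 59819/(9*49 + 49060) = 59819/(441 + 49060) = 59819/49501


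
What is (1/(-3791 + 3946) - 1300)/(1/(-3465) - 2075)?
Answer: 139638807/222886156 ≈ 0.62650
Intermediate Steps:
(1/(-3791 + 3946) - 1300)/(1/(-3465) - 2075) = (1/155 - 1300)/(-1/3465 - 2075) = (1/155 - 1300)/(-7189876/3465) = -201499/155*(-3465/7189876) = 139638807/222886156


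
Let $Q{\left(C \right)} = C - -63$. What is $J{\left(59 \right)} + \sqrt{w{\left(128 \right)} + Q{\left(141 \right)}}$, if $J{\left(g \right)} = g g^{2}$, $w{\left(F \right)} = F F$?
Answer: $205379 + 2 \sqrt{4147} \approx 2.0551 \cdot 10^{5}$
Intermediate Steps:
$Q{\left(C \right)} = 63 + C$ ($Q{\left(C \right)} = C + 63 = 63 + C$)
$w{\left(F \right)} = F^{2}$
$J{\left(g \right)} = g^{3}$
$J{\left(59 \right)} + \sqrt{w{\left(128 \right)} + Q{\left(141 \right)}} = 59^{3} + \sqrt{128^{2} + \left(63 + 141\right)} = 205379 + \sqrt{16384 + 204} = 205379 + \sqrt{16588} = 205379 + 2 \sqrt{4147}$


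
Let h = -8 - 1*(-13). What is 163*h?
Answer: 815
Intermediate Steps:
h = 5 (h = -8 + 13 = 5)
163*h = 163*5 = 815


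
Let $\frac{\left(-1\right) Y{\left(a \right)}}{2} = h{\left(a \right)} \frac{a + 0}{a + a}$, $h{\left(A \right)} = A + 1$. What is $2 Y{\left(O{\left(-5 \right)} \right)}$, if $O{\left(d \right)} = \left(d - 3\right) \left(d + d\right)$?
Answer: $-162$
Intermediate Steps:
$h{\left(A \right)} = 1 + A$
$O{\left(d \right)} = 2 d \left(-3 + d\right)$ ($O{\left(d \right)} = \left(-3 + d\right) 2 d = 2 d \left(-3 + d\right)$)
$Y{\left(a \right)} = -1 - a$ ($Y{\left(a \right)} = - 2 \left(1 + a\right) \frac{a + 0}{a + a} = - 2 \left(1 + a\right) \frac{a}{2 a} = - 2 \left(1 + a\right) a \frac{1}{2 a} = - 2 \left(1 + a\right) \frac{1}{2} = - 2 \left(\frac{1}{2} + \frac{a}{2}\right) = -1 - a$)
$2 Y{\left(O{\left(-5 \right)} \right)} = 2 \left(-1 - 2 \left(-5\right) \left(-3 - 5\right)\right) = 2 \left(-1 - 2 \left(-5\right) \left(-8\right)\right) = 2 \left(-1 - 80\right) = 2 \left(-81\right) = -162$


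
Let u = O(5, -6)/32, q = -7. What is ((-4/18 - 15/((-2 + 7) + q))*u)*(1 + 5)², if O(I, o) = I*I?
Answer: 3275/16 ≈ 204.69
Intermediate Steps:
O(I, o) = I²
u = 25/32 (u = 5²/32 = 25*(1/32) = 25/32 ≈ 0.78125)
((-4/18 - 15/((-2 + 7) + q))*u)*(1 + 5)² = ((-4/18 - 15/((-2 + 7) - 7))*(25/32))*(1 + 5)² = ((-4*1/18 - 15/(5 - 7))*(25/32))*6² = ((-2/9 - 15/(-2))*(25/32))*36 = ((-2/9 - 15*(-½))*(25/32))*36 = ((-2/9 + 15/2)*(25/32))*36 = ((131/18)*(25/32))*36 = (3275/576)*36 = 3275/16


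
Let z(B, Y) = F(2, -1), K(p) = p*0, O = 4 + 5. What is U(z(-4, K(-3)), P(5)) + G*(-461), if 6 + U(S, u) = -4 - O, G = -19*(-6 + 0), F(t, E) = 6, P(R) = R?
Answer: -52573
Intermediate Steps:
O = 9
K(p) = 0
z(B, Y) = 6
G = 114 (G = -19*(-6) = 114)
U(S, u) = -19 (U(S, u) = -6 + (-4 - 1*9) = -6 + (-4 - 9) = -6 - 13 = -19)
U(z(-4, K(-3)), P(5)) + G*(-461) = -19 + 114*(-461) = -19 - 52554 = -52573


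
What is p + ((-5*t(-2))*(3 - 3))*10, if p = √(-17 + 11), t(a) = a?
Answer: I*√6 ≈ 2.4495*I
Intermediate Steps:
p = I*√6 (p = √(-6) = I*√6 ≈ 2.4495*I)
p + ((-5*t(-2))*(3 - 3))*10 = I*√6 + ((-5*(-2))*(3 - 3))*10 = I*√6 + (10*0)*10 = I*√6 + 0*10 = I*√6 + 0 = I*√6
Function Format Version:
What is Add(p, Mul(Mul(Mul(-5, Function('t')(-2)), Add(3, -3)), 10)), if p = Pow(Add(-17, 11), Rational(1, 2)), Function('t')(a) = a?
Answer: Mul(I, Pow(6, Rational(1, 2))) ≈ Mul(2.4495, I)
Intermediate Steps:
p = Mul(I, Pow(6, Rational(1, 2))) (p = Pow(-6, Rational(1, 2)) = Mul(I, Pow(6, Rational(1, 2))) ≈ Mul(2.4495, I))
Add(p, Mul(Mul(Mul(-5, Function('t')(-2)), Add(3, -3)), 10)) = Add(Mul(I, Pow(6, Rational(1, 2))), Mul(Mul(Mul(-5, -2), Add(3, -3)), 10)) = Add(Mul(I, Pow(6, Rational(1, 2))), Mul(Mul(10, 0), 10)) = Add(Mul(I, Pow(6, Rational(1, 2))), Mul(0, 10)) = Add(Mul(I, Pow(6, Rational(1, 2))), 0) = Mul(I, Pow(6, Rational(1, 2)))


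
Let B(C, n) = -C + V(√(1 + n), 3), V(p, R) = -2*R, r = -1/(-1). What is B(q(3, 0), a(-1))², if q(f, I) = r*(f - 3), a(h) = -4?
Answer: 36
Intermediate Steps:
r = 1 (r = -1*(-1) = 1)
q(f, I) = -3 + f (q(f, I) = 1*(f - 3) = 1*(-3 + f) = -3 + f)
B(C, n) = -6 - C (B(C, n) = -C - 2*3 = -C - 6 = -6 - C)
B(q(3, 0), a(-1))² = (-6 - (-3 + 3))² = (-6 - 1*0)² = (-6 + 0)² = (-6)² = 36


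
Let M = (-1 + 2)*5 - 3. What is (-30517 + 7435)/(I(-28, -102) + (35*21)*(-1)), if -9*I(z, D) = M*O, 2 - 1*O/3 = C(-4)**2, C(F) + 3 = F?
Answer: 69246/2111 ≈ 32.802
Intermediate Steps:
C(F) = -3 + F
M = 2 (M = 1*5 - 3 = 5 - 3 = 2)
O = -141 (O = 6 - 3*(-3 - 4)**2 = 6 - 3*(-7)**2 = 6 - 3*49 = 6 - 147 = -141)
I(z, D) = 94/3 (I(z, D) = -2*(-141)/9 = -1/9*(-282) = 94/3)
(-30517 + 7435)/(I(-28, -102) + (35*21)*(-1)) = (-30517 + 7435)/(94/3 + (35*21)*(-1)) = -23082/(94/3 + 735*(-1)) = -23082/(94/3 - 735) = -23082/(-2111/3) = -23082*(-3/2111) = 69246/2111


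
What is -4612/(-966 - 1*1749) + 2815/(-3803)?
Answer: 9896711/10325145 ≈ 0.95851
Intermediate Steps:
-4612/(-966 - 1*1749) + 2815/(-3803) = -4612/(-966 - 1749) + 2815*(-1/3803) = -4612/(-2715) - 2815/3803 = -4612*(-1/2715) - 2815/3803 = 4612/2715 - 2815/3803 = 9896711/10325145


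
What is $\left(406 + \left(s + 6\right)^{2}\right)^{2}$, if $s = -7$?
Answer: $165649$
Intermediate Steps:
$\left(406 + \left(s + 6\right)^{2}\right)^{2} = \left(406 + \left(-7 + 6\right)^{2}\right)^{2} = \left(406 + \left(-1\right)^{2}\right)^{2} = \left(406 + 1\right)^{2} = 407^{2} = 165649$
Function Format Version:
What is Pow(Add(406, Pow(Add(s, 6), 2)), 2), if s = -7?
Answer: 165649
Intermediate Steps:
Pow(Add(406, Pow(Add(s, 6), 2)), 2) = Pow(Add(406, Pow(Add(-7, 6), 2)), 2) = Pow(Add(406, Pow(-1, 2)), 2) = Pow(Add(406, 1), 2) = Pow(407, 2) = 165649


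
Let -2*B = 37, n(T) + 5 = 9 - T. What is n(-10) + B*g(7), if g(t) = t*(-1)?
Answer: 287/2 ≈ 143.50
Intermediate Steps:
g(t) = -t
n(T) = 4 - T (n(T) = -5 + (9 - T) = 4 - T)
B = -37/2 (B = -½*37 = -37/2 ≈ -18.500)
n(-10) + B*g(7) = (4 - 1*(-10)) - (-37)*7/2 = (4 + 10) - 37/2*(-7) = 14 + 259/2 = 287/2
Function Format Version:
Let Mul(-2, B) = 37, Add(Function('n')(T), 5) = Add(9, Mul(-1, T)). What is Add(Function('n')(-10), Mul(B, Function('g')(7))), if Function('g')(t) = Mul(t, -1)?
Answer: Rational(287, 2) ≈ 143.50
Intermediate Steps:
Function('g')(t) = Mul(-1, t)
Function('n')(T) = Add(4, Mul(-1, T)) (Function('n')(T) = Add(-5, Add(9, Mul(-1, T))) = Add(4, Mul(-1, T)))
B = Rational(-37, 2) (B = Mul(Rational(-1, 2), 37) = Rational(-37, 2) ≈ -18.500)
Add(Function('n')(-10), Mul(B, Function('g')(7))) = Add(Add(4, Mul(-1, -10)), Mul(Rational(-37, 2), Mul(-1, 7))) = Add(Add(4, 10), Mul(Rational(-37, 2), -7)) = Add(14, Rational(259, 2)) = Rational(287, 2)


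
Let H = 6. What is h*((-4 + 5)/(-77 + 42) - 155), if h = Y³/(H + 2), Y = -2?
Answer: 5426/35 ≈ 155.03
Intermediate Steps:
h = -1 (h = (-2)³/(6 + 2) = -8/8 = (⅛)*(-8) = -1)
h*((-4 + 5)/(-77 + 42) - 155) = -((-4 + 5)/(-77 + 42) - 155) = -(1/(-35) - 155) = -(1*(-1/35) - 155) = -(-1/35 - 155) = -1*(-5426/35) = 5426/35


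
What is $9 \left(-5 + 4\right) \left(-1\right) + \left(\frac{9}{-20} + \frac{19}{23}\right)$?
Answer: $\frac{4313}{460} \approx 9.3761$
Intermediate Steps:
$9 \left(-5 + 4\right) \left(-1\right) + \left(\frac{9}{-20} + \frac{19}{23}\right) = 9 \left(\left(-1\right) \left(-1\right)\right) + \left(9 \left(- \frac{1}{20}\right) + 19 \cdot \frac{1}{23}\right) = 9 \cdot 1 + \left(- \frac{9}{20} + \frac{19}{23}\right) = 9 + \frac{173}{460} = \frac{4313}{460}$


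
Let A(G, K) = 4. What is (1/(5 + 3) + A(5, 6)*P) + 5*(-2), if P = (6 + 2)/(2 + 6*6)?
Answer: -1373/152 ≈ -9.0329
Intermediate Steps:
P = 4/19 (P = 8/(2 + 36) = 8/38 = 8*(1/38) = 4/19 ≈ 0.21053)
(1/(5 + 3) + A(5, 6)*P) + 5*(-2) = (1/(5 + 3) + 4*(4/19)) + 5*(-2) = (1/8 + 16/19) - 10 = 147/152 - 10 = -1373/152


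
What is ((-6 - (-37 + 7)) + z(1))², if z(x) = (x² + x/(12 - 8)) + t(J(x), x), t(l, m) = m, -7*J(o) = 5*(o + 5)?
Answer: 11025/16 ≈ 689.06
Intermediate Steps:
J(o) = -25/7 - 5*o/7 (J(o) = -5*(o + 5)/7 = -5*(5 + o)/7 = -(25 + 5*o)/7 = -25/7 - 5*o/7)
z(x) = x² + 5*x/4 (z(x) = (x² + x/(12 - 8)) + x = (x² + x/4) + x = x² + 5*x/4)
((-6 - (-37 + 7)) + z(1))² = ((-6 - (-37 + 7)) + (¼)*1*(5 + 4*1))² = ((-6 - 1*(-30)) + (¼)*1*(5 + 4))² = ((-6 + 30) + (¼)*1*9)² = (24 + 9/4)² = (105/4)² = 11025/16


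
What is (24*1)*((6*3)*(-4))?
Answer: -1728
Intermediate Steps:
(24*1)*((6*3)*(-4)) = 24*(18*(-4)) = 24*(-72) = -1728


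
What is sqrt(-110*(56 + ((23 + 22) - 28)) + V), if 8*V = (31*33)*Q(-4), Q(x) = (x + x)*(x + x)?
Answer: sqrt(154) ≈ 12.410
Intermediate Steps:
Q(x) = 4*x**2 (Q(x) = (2*x)*(2*x) = 4*x**2)
V = 8184 (V = ((31*33)*(4*(-4)**2))/8 = (1023*(4*16))/8 = (1023*64)/8 = (1/8)*65472 = 8184)
sqrt(-110*(56 + ((23 + 22) - 28)) + V) = sqrt(-110*(56 + ((23 + 22) - 28)) + 8184) = sqrt(-110*(56 + (45 - 28)) + 8184) = sqrt(-110*(56 + 17) + 8184) = sqrt(-110*73 + 8184) = sqrt(-8030 + 8184) = sqrt(154)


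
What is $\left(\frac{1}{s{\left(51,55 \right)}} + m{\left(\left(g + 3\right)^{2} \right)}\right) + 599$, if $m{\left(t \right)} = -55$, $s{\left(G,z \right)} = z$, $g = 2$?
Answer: $\frac{29921}{55} \approx 544.02$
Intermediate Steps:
$\left(\frac{1}{s{\left(51,55 \right)}} + m{\left(\left(g + 3\right)^{2} \right)}\right) + 599 = \left(\frac{1}{55} - 55\right) + 599 = - \frac{3024}{55} + 599 = \frac{29921}{55}$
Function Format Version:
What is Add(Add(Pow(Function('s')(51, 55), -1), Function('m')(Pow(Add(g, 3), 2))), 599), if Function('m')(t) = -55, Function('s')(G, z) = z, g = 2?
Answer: Rational(29921, 55) ≈ 544.02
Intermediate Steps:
Add(Add(Pow(Function('s')(51, 55), -1), Function('m')(Pow(Add(g, 3), 2))), 599) = Add(Add(Pow(55, -1), -55), 599) = Add(Add(Rational(1, 55), -55), 599) = Add(Rational(-3024, 55), 599) = Rational(29921, 55)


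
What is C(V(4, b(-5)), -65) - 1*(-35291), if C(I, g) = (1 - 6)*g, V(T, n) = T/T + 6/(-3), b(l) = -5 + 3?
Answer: 35616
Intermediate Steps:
b(l) = -2
V(T, n) = -1 (V(T, n) = 1 + 6*(-⅓) = 1 - 2 = -1)
C(I, g) = -5*g
C(V(4, b(-5)), -65) - 1*(-35291) = -5*(-65) - 1*(-35291) = 325 + 35291 = 35616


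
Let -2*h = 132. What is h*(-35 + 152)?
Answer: -7722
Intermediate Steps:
h = -66 (h = -½*132 = -66)
h*(-35 + 152) = -66*(-35 + 152) = -66*117 = -7722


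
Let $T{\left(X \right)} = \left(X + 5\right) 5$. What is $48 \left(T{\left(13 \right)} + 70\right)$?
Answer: $7680$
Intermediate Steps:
$T{\left(X \right)} = 25 + 5 X$ ($T{\left(X \right)} = \left(5 + X\right) 5 = 25 + 5 X$)
$48 \left(T{\left(13 \right)} + 70\right) = 48 \left(\left(25 + 5 \cdot 13\right) + 70\right) = 48 \left(\left(25 + 65\right) + 70\right) = 48 \left(90 + 70\right) = 48 \cdot 160 = 7680$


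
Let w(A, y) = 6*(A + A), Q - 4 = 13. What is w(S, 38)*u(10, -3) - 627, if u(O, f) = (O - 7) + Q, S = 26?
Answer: 5613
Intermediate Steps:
Q = 17 (Q = 4 + 13 = 17)
w(A, y) = 12*A (w(A, y) = 6*(2*A) = 12*A)
u(O, f) = 10 + O (u(O, f) = (O - 7) + 17 = (-7 + O) + 17 = 10 + O)
w(S, 38)*u(10, -3) - 627 = (12*26)*(10 + 10) - 627 = 312*20 - 627 = 6240 - 627 = 5613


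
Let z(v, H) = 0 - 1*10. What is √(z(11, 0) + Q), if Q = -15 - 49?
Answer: I*√74 ≈ 8.6023*I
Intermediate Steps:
Q = -64
z(v, H) = -10 (z(v, H) = 0 - 10 = -10)
√(z(11, 0) + Q) = √(-10 - 64) = √(-74) = I*√74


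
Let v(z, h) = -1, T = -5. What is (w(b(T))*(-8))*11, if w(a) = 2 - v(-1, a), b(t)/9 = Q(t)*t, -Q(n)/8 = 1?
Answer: -264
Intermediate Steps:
Q(n) = -8 (Q(n) = -8*1 = -8)
b(t) = -72*t (b(t) = 9*(-8*t) = -72*t)
w(a) = 3 (w(a) = 2 - 1*(-1) = 2 + 1 = 3)
(w(b(T))*(-8))*11 = (3*(-8))*11 = -24*11 = -264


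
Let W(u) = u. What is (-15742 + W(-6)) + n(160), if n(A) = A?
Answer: -15588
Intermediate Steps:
(-15742 + W(-6)) + n(160) = (-15742 - 6) + 160 = -15748 + 160 = -15588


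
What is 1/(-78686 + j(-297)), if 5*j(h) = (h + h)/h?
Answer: -5/393428 ≈ -1.2709e-5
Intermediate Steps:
j(h) = ⅖ (j(h) = ((h + h)/h)/5 = ((2*h)/h)/5 = (⅕)*2 = ⅖)
1/(-78686 + j(-297)) = 1/(-78686 + ⅖) = 1/(-393428/5) = -5/393428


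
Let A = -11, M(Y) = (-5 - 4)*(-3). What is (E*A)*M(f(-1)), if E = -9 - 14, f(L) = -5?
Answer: 6831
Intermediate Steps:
M(Y) = 27 (M(Y) = -9*(-3) = 27)
E = -23
(E*A)*M(f(-1)) = -23*(-11)*27 = 253*27 = 6831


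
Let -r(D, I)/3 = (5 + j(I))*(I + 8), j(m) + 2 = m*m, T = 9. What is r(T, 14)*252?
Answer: -3309768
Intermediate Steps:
j(m) = -2 + m² (j(m) = -2 + m*m = -2 + m²)
r(D, I) = -3*(3 + I²)*(8 + I) (r(D, I) = -3*(5 + (-2 + I²))*(I + 8) = -3*(3 + I²)*(8 + I))
r(T, 14)*252 = (-72 - 24*14² - 9*14 - 3*14³)*252 = (-72 - 24*196 - 126 - 3*2744)*252 = (-72 - 4704 - 126 - 8232)*252 = -13134*252 = -3309768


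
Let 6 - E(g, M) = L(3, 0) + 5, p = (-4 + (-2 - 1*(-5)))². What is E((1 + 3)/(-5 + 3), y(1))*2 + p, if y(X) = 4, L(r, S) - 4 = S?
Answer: -5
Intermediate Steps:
L(r, S) = 4 + S
p = 1 (p = (-4 + (-2 + 5))² = (-4 + 3)² = (-1)² = 1)
E(g, M) = -3 (E(g, M) = 6 - ((4 + 0) + 5) = 6 - (4 + 5) = 6 - 1*9 = 6 - 9 = -3)
E((1 + 3)/(-5 + 3), y(1))*2 + p = -3*2 + 1 = -6 + 1 = -5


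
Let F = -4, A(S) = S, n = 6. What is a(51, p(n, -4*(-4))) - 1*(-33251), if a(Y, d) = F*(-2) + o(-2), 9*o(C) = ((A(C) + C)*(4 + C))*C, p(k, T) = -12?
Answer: 299347/9 ≈ 33261.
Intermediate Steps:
o(C) = 2*C²*(4 + C)/9 (o(C) = (((C + C)*(4 + C))*C)/9 = (((2*C)*(4 + C))*C)/9 = ((2*C*(4 + C))*C)/9 = (2*C²*(4 + C))/9 = 2*C²*(4 + C)/9)
a(Y, d) = 88/9 (a(Y, d) = -4*(-2) + (2/9)*(-2)²*(4 - 2) = 8 + (2/9)*4*2 = 8 + 16/9 = 88/9)
a(51, p(n, -4*(-4))) - 1*(-33251) = 88/9 - 1*(-33251) = 88/9 + 33251 = 299347/9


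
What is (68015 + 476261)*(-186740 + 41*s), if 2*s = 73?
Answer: -100823591206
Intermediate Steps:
s = 73/2 (s = (½)*73 = 73/2 ≈ 36.500)
(68015 + 476261)*(-186740 + 41*s) = (68015 + 476261)*(-186740 + 41*(73/2)) = 544276*(-186740 + 2993/2) = 544276*(-370487/2) = -100823591206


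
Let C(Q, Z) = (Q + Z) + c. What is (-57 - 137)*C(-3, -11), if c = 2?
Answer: 2328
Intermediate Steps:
C(Q, Z) = 2 + Q + Z (C(Q, Z) = (Q + Z) + 2 = 2 + Q + Z)
(-57 - 137)*C(-3, -11) = (-57 - 137)*(2 - 3 - 11) = -194*(-12) = 2328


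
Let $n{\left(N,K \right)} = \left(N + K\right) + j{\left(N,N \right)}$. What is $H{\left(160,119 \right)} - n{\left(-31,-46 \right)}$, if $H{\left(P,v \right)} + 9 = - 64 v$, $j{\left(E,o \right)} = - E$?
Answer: $-7579$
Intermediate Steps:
$n{\left(N,K \right)} = K$ ($n{\left(N,K \right)} = \left(N + K\right) - N = \left(K + N\right) - N = K$)
$H{\left(P,v \right)} = -9 - 64 v$
$H{\left(160,119 \right)} - n{\left(-31,-46 \right)} = \left(-9 - 7616\right) - -46 = \left(-9 - 7616\right) + 46 = -7625 + 46 = -7579$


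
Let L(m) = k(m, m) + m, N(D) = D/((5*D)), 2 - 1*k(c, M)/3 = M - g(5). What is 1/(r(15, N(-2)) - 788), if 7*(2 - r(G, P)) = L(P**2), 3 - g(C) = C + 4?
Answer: -175/137248 ≈ -0.0012751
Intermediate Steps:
g(C) = -1 - C (g(C) = 3 - (C + 4) = 3 - (4 + C) = 3 + (-4 - C) = -1 - C)
k(c, M) = -12 - 3*M (k(c, M) = 6 - 3*(M - (-1 - 1*5)) = 6 - 3*(M - (-1 - 5)) = 6 - 3*(M - 1*(-6)) = 6 - 3*(M + 6) = 6 - 3*(6 + M) = 6 + (-18 - 3*M) = -12 - 3*M)
N(D) = 1/5 (N(D) = D*(1/(5*D)) = 1/5)
L(m) = -12 - 2*m (L(m) = (-12 - 3*m) + m = -12 - 2*m)
r(G, P) = 26/7 + 2*P**2/7 (r(G, P) = 2 - (-12 - 2*P**2)/7 = 2 + (12/7 + 2*P**2/7) = 26/7 + 2*P**2/7)
1/(r(15, N(-2)) - 788) = 1/((26/7 + 2*(1/5)**2/7) - 788) = 1/((26/7 + (2/7)*(1/25)) - 788) = 1/((26/7 + 2/175) - 788) = 1/(652/175 - 788) = 1/(-137248/175) = -175/137248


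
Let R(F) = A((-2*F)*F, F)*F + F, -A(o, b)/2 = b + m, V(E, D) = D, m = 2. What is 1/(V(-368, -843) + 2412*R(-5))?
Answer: -1/85263 ≈ -1.1728e-5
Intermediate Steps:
A(o, b) = -4 - 2*b (A(o, b) = -2*(b + 2) = -2*(2 + b) = -4 - 2*b)
R(F) = F + F*(-4 - 2*F) (R(F) = (-4 - 2*F)*F + F = F*(-4 - 2*F) + F = F + F*(-4 - 2*F))
1/(V(-368, -843) + 2412*R(-5)) = 1/(-843 + 2412*(-1*(-5)*(3 + 2*(-5)))) = 1/(-843 + 2412*(-1*(-5)*(3 - 10))) = 1/(-843 + 2412*(-1*(-5)*(-7))) = 1/(-843 + 2412*(-35)) = 1/(-843 - 84420) = 1/(-85263) = -1/85263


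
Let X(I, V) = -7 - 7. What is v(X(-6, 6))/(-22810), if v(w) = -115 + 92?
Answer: 23/22810 ≈ 0.0010083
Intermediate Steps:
X(I, V) = -14
v(w) = -23
v(X(-6, 6))/(-22810) = -23/(-22810) = -23*(-1/22810) = 23/22810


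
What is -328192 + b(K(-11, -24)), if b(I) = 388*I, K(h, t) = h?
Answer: -332460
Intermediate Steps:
-328192 + b(K(-11, -24)) = -328192 + 388*(-11) = -328192 - 4268 = -332460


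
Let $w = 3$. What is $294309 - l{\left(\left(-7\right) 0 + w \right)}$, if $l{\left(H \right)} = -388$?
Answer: $294697$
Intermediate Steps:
$294309 - l{\left(\left(-7\right) 0 + w \right)} = 294309 - -388 = 294309 + 388 = 294697$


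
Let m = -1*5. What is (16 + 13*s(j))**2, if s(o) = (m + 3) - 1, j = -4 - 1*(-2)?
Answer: 529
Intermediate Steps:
m = -5
j = -2 (j = -4 + 2 = -2)
s(o) = -3 (s(o) = (-5 + 3) - 1 = -2 - 1 = -3)
(16 + 13*s(j))**2 = (16 + 13*(-3))**2 = (16 - 39)**2 = (-23)**2 = 529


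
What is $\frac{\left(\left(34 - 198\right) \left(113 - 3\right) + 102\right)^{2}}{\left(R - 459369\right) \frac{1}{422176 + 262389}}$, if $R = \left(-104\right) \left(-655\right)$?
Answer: $- \frac{220273742387860}{391249} \approx -5.63 \cdot 10^{8}$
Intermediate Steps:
$R = 68120$
$\frac{\left(\left(34 - 198\right) \left(113 - 3\right) + 102\right)^{2}}{\left(R - 459369\right) \frac{1}{422176 + 262389}} = \frac{\left(\left(34 - 198\right) \left(113 - 3\right) + 102\right)^{2}}{\left(68120 - 459369\right) \frac{1}{422176 + 262389}} = \frac{\left(\left(-164\right) 110 + 102\right)^{2}}{\left(-391249\right) \frac{1}{684565}} = \frac{\left(-18040 + 102\right)^{2}}{\left(-391249\right) \frac{1}{684565}} = \frac{\left(-17938\right)^{2}}{- \frac{391249}{684565}} = 321771844 \left(- \frac{684565}{391249}\right) = - \frac{220273742387860}{391249}$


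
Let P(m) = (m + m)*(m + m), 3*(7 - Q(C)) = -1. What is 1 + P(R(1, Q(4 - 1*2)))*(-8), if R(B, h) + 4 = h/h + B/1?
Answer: -127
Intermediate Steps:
Q(C) = 22/3 (Q(C) = 7 - ⅓*(-1) = 7 + ⅓ = 22/3)
R(B, h) = -3 + B (R(B, h) = -4 + (h/h + B/1) = -4 + (1 + B*1) = -4 + (1 + B) = -3 + B)
P(m) = 4*m² (P(m) = (2*m)*(2*m) = 4*m²)
1 + P(R(1, Q(4 - 1*2)))*(-8) = 1 + (4*(-3 + 1)²)*(-8) = 1 + (4*(-2)²)*(-8) = 1 + (4*4)*(-8) = 1 + 16*(-8) = 1 - 128 = -127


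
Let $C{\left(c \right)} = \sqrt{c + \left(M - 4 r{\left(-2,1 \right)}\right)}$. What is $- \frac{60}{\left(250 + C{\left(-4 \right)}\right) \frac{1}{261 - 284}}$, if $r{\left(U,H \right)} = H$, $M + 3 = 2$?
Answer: $\frac{345000}{62509} - \frac{4140 i}{62509} \approx 5.5192 - 0.06623 i$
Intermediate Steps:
$M = -1$ ($M = -3 + 2 = -1$)
$C{\left(c \right)} = \sqrt{-5 + c}$ ($C{\left(c \right)} = \sqrt{c - 5} = \sqrt{-5 + c}$)
$- \frac{60}{\left(250 + C{\left(-4 \right)}\right) \frac{1}{261 - 284}} = - \frac{60}{\left(250 + \sqrt{-5 - 4}\right) \frac{1}{261 - 284}} = - \frac{60}{\left(250 + \sqrt{-9}\right) \frac{1}{-23}} = - \frac{60}{\left(250 + 3 i\right) \left(- \frac{1}{23}\right)} = - \frac{60}{- \frac{250}{23} - \frac{3 i}{23}} = - 60 \frac{529 \left(- \frac{250}{23} + \frac{3 i}{23}\right)}{62509} = - \frac{31740 \left(- \frac{250}{23} + \frac{3 i}{23}\right)}{62509}$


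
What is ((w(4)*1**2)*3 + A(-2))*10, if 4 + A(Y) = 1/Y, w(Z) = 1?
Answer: -15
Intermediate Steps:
A(Y) = -4 + 1/Y
((w(4)*1**2)*3 + A(-2))*10 = ((1*1**2)*3 + (-4 + 1/(-2)))*10 = ((1*1)*3 + (-4 - 1/2))*10 = (1*3 - 9/2)*10 = (3 - 9/2)*10 = -3/2*10 = -15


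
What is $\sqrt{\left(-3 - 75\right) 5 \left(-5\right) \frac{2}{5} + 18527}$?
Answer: $\sqrt{19307} \approx 138.95$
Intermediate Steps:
$\sqrt{\left(-3 - 75\right) 5 \left(-5\right) \frac{2}{5} + 18527} = \sqrt{- 78 \left(- 25 \cdot 2 \cdot \frac{1}{5}\right) + 18527} = \sqrt{- 78 \left(\left(-25\right) \frac{2}{5}\right) + 18527} = \sqrt{\left(-78\right) \left(-10\right) + 18527} = \sqrt{780 + 18527} = \sqrt{19307}$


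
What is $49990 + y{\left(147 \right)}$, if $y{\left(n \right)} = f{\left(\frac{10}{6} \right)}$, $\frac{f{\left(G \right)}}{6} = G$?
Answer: $50000$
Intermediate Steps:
$f{\left(G \right)} = 6 G$
$y{\left(n \right)} = 10$ ($y{\left(n \right)} = 6 \cdot \frac{10}{6} = 6 \cdot 10 \cdot \frac{1}{6} = 6 \cdot \frac{5}{3} = 10$)
$49990 + y{\left(147 \right)} = 49990 + 10 = 50000$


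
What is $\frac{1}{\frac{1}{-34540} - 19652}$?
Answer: $- \frac{34540}{678780081} \approx -5.0885 \cdot 10^{-5}$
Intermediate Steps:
$\frac{1}{\frac{1}{-34540} - 19652} = \frac{1}{- \frac{1}{34540} - 19652} = \frac{1}{- \frac{678780081}{34540}} = - \frac{34540}{678780081}$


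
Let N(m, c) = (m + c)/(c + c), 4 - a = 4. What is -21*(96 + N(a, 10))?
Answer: -4053/2 ≈ -2026.5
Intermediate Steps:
a = 0 (a = 4 - 1*4 = 4 - 4 = 0)
N(m, c) = (c + m)/(2*c) (N(m, c) = (c + m)/((2*c)) = (c + m)*(1/(2*c)) = (c + m)/(2*c))
-21*(96 + N(a, 10)) = -21*(96 + (½)*(10 + 0)/10) = -21*(96 + (½)*(⅒)*10) = -21*(96 + ½) = -21*193/2 = -4053/2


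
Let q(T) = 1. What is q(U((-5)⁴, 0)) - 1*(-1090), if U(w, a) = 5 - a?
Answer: 1091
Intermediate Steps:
q(U((-5)⁴, 0)) - 1*(-1090) = 1 - 1*(-1090) = 1 + 1090 = 1091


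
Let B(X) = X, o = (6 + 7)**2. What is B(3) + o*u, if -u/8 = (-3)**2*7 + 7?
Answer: -94637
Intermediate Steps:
o = 169 (o = 13**2 = 169)
u = -560 (u = -8*((-3)**2*7 + 7) = -8*(9*7 + 7) = -8*(63 + 7) = -8*70 = -560)
B(3) + o*u = 3 + 169*(-560) = 3 - 94640 = -94637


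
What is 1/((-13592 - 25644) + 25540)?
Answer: -1/13696 ≈ -7.3014e-5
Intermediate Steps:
1/((-13592 - 25644) + 25540) = 1/(-39236 + 25540) = 1/(-13696) = -1/13696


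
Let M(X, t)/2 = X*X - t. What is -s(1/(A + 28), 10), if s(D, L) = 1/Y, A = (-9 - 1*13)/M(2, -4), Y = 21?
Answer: -1/21 ≈ -0.047619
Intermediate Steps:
M(X, t) = -2*t + 2*X² (M(X, t) = 2*(X*X - t) = 2*(X² - t) = -2*t + 2*X²)
A = -11/8 (A = (-9 - 1*13)/(-2*(-4) + 2*2²) = (-9 - 13)/(8 + 2*4) = -22/(8 + 8) = -22/16 = -22*1/16 = -11/8 ≈ -1.3750)
s(D, L) = 1/21
-s(1/(A + 28), 10) = -1*1/21 = -1/21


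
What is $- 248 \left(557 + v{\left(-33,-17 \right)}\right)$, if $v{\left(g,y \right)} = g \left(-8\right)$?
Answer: $-203608$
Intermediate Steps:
$v{\left(g,y \right)} = - 8 g$
$- 248 \left(557 + v{\left(-33,-17 \right)}\right) = - 248 \left(557 - -264\right) = - 248 \left(557 + 264\right) = \left(-248\right) 821 = -203608$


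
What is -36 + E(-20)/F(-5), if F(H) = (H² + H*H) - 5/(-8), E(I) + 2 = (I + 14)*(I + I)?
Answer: -12676/405 ≈ -31.299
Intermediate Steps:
E(I) = -2 + 2*I*(14 + I) (E(I) = -2 + (I + 14)*(I + I) = -2 + (14 + I)*(2*I) = -2 + 2*I*(14 + I))
F(H) = 5/8 + 2*H² (F(H) = (H² + H²) - 5*(-⅛) = 2*H² + 5/8 = 5/8 + 2*H²)
-36 + E(-20)/F(-5) = -36 + (-2 + 2*(-20)² + 28*(-20))/(5/8 + 2*(-5)²) = -36 + (-2 + 2*400 - 560)/(5/8 + 2*25) = -36 + (-2 + 800 - 560)/(5/8 + 50) = -36 + 238/(405/8) = -36 + 238*(8/405) = -36 + 1904/405 = -12676/405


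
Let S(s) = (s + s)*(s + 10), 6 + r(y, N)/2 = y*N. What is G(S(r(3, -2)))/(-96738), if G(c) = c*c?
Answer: -75264/16123 ≈ -4.6681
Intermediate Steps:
r(y, N) = -12 + 2*N*y (r(y, N) = -12 + 2*(y*N) = -12 + 2*(N*y) = -12 + 2*N*y)
S(s) = 2*s*(10 + s) (S(s) = (2*s)*(10 + s) = 2*s*(10 + s))
G(c) = c²
G(S(r(3, -2)))/(-96738) = (2*(-12 + 2*(-2)*3)*(10 + (-12 + 2*(-2)*3)))²/(-96738) = (2*(-12 - 12)*(10 + (-12 - 12)))²*(-1/96738) = (2*(-24)*(10 - 24))²*(-1/96738) = (2*(-24)*(-14))²*(-1/96738) = 672²*(-1/96738) = 451584*(-1/96738) = -75264/16123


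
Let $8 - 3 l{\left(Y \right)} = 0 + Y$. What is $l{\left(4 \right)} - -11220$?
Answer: $\frac{33664}{3} \approx 11221.0$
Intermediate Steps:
$l{\left(Y \right)} = \frac{8}{3} - \frac{Y}{3}$ ($l{\left(Y \right)} = \frac{8}{3} - \frac{0 + Y}{3} = \frac{8}{3} - \frac{Y}{3}$)
$l{\left(4 \right)} - -11220 = \left(\frac{8}{3} - \frac{4}{3}\right) - -11220 = \left(\frac{8}{3} - \frac{4}{3}\right) + 11220 = \frac{4}{3} + 11220 = \frac{33664}{3}$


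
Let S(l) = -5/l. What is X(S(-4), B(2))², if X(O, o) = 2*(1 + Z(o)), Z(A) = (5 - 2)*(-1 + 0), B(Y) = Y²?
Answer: 16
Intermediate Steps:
Z(A) = -3 (Z(A) = 3*(-1) = -3)
X(O, o) = -4 (X(O, o) = 2*(1 - 3) = 2*(-2) = -4)
X(S(-4), B(2))² = (-4)² = 16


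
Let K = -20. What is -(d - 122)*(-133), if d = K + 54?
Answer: -11704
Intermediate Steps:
d = 34 (d = -20 + 54 = 34)
-(d - 122)*(-133) = -(34 - 122)*(-133) = -(-88)*(-133) = -1*11704 = -11704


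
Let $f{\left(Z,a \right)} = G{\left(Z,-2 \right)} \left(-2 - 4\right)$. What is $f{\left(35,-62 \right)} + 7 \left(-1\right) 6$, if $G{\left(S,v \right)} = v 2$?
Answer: $-18$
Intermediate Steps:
$G{\left(S,v \right)} = 2 v$
$f{\left(Z,a \right)} = 24$ ($f{\left(Z,a \right)} = 2 \left(-2\right) \left(-2 - 4\right) = \left(-4\right) \left(-6\right) = 24$)
$f{\left(35,-62 \right)} + 7 \left(-1\right) 6 = 24 + 7 \left(-1\right) 6 = 24 - 42 = -18$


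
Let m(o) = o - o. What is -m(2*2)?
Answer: 0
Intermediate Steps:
m(o) = 0
-m(2*2) = -1*0 = 0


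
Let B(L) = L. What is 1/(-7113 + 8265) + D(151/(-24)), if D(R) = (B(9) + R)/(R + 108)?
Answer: 77321/2812032 ≈ 0.027496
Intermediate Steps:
D(R) = (9 + R)/(108 + R) (D(R) = (9 + R)/(R + 108) = (9 + R)/(108 + R))
1/(-7113 + 8265) + D(151/(-24)) = 1/(-7113 + 8265) + (9 + 151/(-24))/(108 + 151/(-24)) = 1/1152 + (9 + 151*(-1/24))/(108 + 151*(-1/24)) = 1/1152 + (9 - 151/24)/(108 - 151/24) = 1/1152 + (65/24)/(2441/24) = 1/1152 + (24/2441)*(65/24) = 1/1152 + 65/2441 = 77321/2812032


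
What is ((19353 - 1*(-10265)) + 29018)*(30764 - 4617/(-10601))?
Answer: 19123180382716/10601 ≈ 1.8039e+9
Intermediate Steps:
((19353 - 1*(-10265)) + 29018)*(30764 - 4617/(-10601)) = ((19353 + 10265) + 29018)*(30764 - 4617*(-1/10601)) = (29618 + 29018)*(30764 + 4617/10601) = 58636*(326133781/10601) = 19123180382716/10601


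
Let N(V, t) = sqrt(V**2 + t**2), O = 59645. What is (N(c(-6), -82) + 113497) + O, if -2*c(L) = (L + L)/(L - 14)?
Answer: 173142 + sqrt(672409)/10 ≈ 1.7322e+5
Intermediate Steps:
c(L) = -L/(-14 + L) (c(L) = -(L + L)/(2*(L - 14)) = -2*L/(2*(-14 + L)) = -L/(-14 + L))
(N(c(-6), -82) + 113497) + O = (sqrt((-1*(-6)/(-14 - 6))**2 + (-82)**2) + 113497) + 59645 = (sqrt((-1*(-6)/(-20))**2 + 6724) + 113497) + 59645 = (sqrt((-1*(-6)*(-1/20))**2 + 6724) + 113497) + 59645 = (sqrt((-3/10)**2 + 6724) + 113497) + 59645 = (sqrt(9/100 + 6724) + 113497) + 59645 = (sqrt(672409/100) + 113497) + 59645 = (sqrt(672409)/10 + 113497) + 59645 = (113497 + sqrt(672409)/10) + 59645 = 173142 + sqrt(672409)/10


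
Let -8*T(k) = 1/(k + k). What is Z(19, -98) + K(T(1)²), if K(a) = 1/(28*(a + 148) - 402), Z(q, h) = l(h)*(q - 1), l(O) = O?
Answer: -422469116/239495 ≈ -1764.0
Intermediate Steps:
T(k) = -1/(16*k) (T(k) = -1/(8*(k + k)) = -1/(2*k)/8 = -1/(16*k))
Z(q, h) = h*(-1 + q) (Z(q, h) = h*(q - 1) = h*(-1 + q))
K(a) = 1/(3742 + 28*a) (K(a) = 1/(28*(148 + a) - 402) = 1/((4144 + 28*a) - 402) = 1/(3742 + 28*a))
Z(19, -98) + K(T(1)²) = -98*(-1 + 19) + 1/(2*(1871 + 14*(-1/16/1)²)) = -98*18 + 1/(2*(1871 + 14*(-1/16*1)²)) = -1764 + 1/(2*(1871 + 14*(-1/16)²)) = -1764 + 1/(2*(1871 + 14*(1/256))) = -1764 + 1/(2*(1871 + 7/128)) = -1764 + 1/(2*(239495/128)) = -1764 + (½)*(128/239495) = -1764 + 64/239495 = -422469116/239495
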